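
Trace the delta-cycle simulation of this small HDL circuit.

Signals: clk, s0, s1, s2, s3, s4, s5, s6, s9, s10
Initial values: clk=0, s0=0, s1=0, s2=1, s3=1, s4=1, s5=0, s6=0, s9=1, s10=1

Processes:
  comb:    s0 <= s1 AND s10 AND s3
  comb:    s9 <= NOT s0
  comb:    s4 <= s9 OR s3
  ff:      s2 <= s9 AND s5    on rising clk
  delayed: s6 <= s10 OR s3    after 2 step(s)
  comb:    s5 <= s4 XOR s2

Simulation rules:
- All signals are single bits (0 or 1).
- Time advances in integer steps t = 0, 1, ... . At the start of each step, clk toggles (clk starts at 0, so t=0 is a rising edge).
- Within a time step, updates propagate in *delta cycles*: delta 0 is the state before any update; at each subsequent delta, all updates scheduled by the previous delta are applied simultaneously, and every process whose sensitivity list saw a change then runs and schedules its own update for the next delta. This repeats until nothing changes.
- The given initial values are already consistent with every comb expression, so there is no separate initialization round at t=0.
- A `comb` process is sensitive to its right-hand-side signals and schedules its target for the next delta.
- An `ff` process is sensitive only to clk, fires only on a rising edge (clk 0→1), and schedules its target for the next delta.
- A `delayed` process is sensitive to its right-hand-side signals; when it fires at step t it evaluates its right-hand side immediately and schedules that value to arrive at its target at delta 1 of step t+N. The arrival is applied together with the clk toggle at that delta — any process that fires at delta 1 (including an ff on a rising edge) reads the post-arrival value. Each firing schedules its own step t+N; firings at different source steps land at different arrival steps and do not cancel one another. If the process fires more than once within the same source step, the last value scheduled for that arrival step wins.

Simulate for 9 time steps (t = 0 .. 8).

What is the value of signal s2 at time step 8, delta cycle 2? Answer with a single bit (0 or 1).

[bits: s6,s9,clk,s5,s10,s0,s3,s1,s4,s2]
t=0: Δ0=0100101011 Δ1=0110101011 Δ2=0110101010 Δ3=0111101010 | 3Δ
t=1: Δ0=0111101010 Δ1=0101101010 | 1Δ
t=2: Δ0=0101101010 Δ1=0111101010 Δ2=0111101011 Δ3=0110101011 | 3Δ
t=3: Δ0=0110101011 Δ1=0100101011 | 1Δ
t=4: Δ0=0100101011 Δ1=0110101011 Δ2=0110101010 Δ3=0111101010 | 3Δ
t=5: Δ0=0111101010 Δ1=0101101010 | 1Δ
t=6: Δ0=0101101010 Δ1=0111101010 Δ2=0111101011 Δ3=0110101011 | 3Δ
t=7: Δ0=0110101011 Δ1=0100101011 | 1Δ
t=8: Δ0=0100101011 Δ1=0110101011 Δ2=0110101010 Δ3=0111101010 | 3Δ

0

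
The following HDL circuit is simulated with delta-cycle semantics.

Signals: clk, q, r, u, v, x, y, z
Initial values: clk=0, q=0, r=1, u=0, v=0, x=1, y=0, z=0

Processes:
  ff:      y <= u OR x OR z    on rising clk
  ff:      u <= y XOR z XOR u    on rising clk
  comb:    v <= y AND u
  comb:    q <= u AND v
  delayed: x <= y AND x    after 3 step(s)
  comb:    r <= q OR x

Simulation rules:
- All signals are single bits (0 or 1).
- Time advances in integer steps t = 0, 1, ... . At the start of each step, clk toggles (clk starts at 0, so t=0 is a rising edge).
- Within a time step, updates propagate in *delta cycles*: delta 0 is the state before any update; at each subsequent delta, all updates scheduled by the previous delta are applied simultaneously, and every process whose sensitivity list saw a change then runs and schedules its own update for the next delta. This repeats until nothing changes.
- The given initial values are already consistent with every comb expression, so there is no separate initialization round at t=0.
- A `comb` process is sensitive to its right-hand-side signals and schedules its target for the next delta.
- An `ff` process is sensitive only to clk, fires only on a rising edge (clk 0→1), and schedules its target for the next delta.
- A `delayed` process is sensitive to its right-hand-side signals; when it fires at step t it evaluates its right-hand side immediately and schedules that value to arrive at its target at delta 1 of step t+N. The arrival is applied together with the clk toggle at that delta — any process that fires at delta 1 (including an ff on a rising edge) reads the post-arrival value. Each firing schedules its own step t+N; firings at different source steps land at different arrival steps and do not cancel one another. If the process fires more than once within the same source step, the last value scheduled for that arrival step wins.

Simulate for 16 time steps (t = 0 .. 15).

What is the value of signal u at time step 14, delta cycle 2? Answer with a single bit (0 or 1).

1

t0.Δ0 u=0 clk=0 r=1 x=1 y=0 v=0 q=0 z=0
t0.Δ1 u=0 clk=1 r=1 x=1 y=0 v=0 q=0 z=0
t0.Δ2 u=0 clk=1 r=1 x=1 y=1 v=0 q=0 z=0
t1.Δ0 u=0 clk=1 r=1 x=1 y=1 v=0 q=0 z=0
t1.Δ1 u=0 clk=0 r=1 x=1 y=1 v=0 q=0 z=0
t2.Δ0 u=0 clk=0 r=1 x=1 y=1 v=0 q=0 z=0
t2.Δ1 u=0 clk=1 r=1 x=1 y=1 v=0 q=0 z=0
t2.Δ2 u=1 clk=1 r=1 x=1 y=1 v=0 q=0 z=0
t2.Δ3 u=1 clk=1 r=1 x=1 y=1 v=1 q=0 z=0
t2.Δ4 u=1 clk=1 r=1 x=1 y=1 v=1 q=1 z=0
t3.Δ0 u=1 clk=1 r=1 x=1 y=1 v=1 q=1 z=0
t3.Δ1 u=1 clk=0 r=1 x=1 y=1 v=1 q=1 z=0
t4.Δ0 u=1 clk=0 r=1 x=1 y=1 v=1 q=1 z=0
t4.Δ1 u=1 clk=1 r=1 x=1 y=1 v=1 q=1 z=0
t4.Δ2 u=0 clk=1 r=1 x=1 y=1 v=1 q=1 z=0
t4.Δ3 u=0 clk=1 r=1 x=1 y=1 v=0 q=0 z=0
t5.Δ0 u=0 clk=1 r=1 x=1 y=1 v=0 q=0 z=0
t5.Δ1 u=0 clk=0 r=1 x=1 y=1 v=0 q=0 z=0
t6.Δ0 u=0 clk=0 r=1 x=1 y=1 v=0 q=0 z=0
t6.Δ1 u=0 clk=1 r=1 x=1 y=1 v=0 q=0 z=0
t6.Δ2 u=1 clk=1 r=1 x=1 y=1 v=0 q=0 z=0
t6.Δ3 u=1 clk=1 r=1 x=1 y=1 v=1 q=0 z=0
t6.Δ4 u=1 clk=1 r=1 x=1 y=1 v=1 q=1 z=0
t7.Δ0 u=1 clk=1 r=1 x=1 y=1 v=1 q=1 z=0
t7.Δ1 u=1 clk=0 r=1 x=1 y=1 v=1 q=1 z=0
t8.Δ0 u=1 clk=0 r=1 x=1 y=1 v=1 q=1 z=0
t8.Δ1 u=1 clk=1 r=1 x=1 y=1 v=1 q=1 z=0
t8.Δ2 u=0 clk=1 r=1 x=1 y=1 v=1 q=1 z=0
t8.Δ3 u=0 clk=1 r=1 x=1 y=1 v=0 q=0 z=0
t9.Δ0 u=0 clk=1 r=1 x=1 y=1 v=0 q=0 z=0
t9.Δ1 u=0 clk=0 r=1 x=1 y=1 v=0 q=0 z=0
t10.Δ0 u=0 clk=0 r=1 x=1 y=1 v=0 q=0 z=0
t10.Δ1 u=0 clk=1 r=1 x=1 y=1 v=0 q=0 z=0
t10.Δ2 u=1 clk=1 r=1 x=1 y=1 v=0 q=0 z=0
t10.Δ3 u=1 clk=1 r=1 x=1 y=1 v=1 q=0 z=0
t10.Δ4 u=1 clk=1 r=1 x=1 y=1 v=1 q=1 z=0
t11.Δ0 u=1 clk=1 r=1 x=1 y=1 v=1 q=1 z=0
t11.Δ1 u=1 clk=0 r=1 x=1 y=1 v=1 q=1 z=0
t12.Δ0 u=1 clk=0 r=1 x=1 y=1 v=1 q=1 z=0
t12.Δ1 u=1 clk=1 r=1 x=1 y=1 v=1 q=1 z=0
t12.Δ2 u=0 clk=1 r=1 x=1 y=1 v=1 q=1 z=0
t12.Δ3 u=0 clk=1 r=1 x=1 y=1 v=0 q=0 z=0
t13.Δ0 u=0 clk=1 r=1 x=1 y=1 v=0 q=0 z=0
t13.Δ1 u=0 clk=0 r=1 x=1 y=1 v=0 q=0 z=0
t14.Δ0 u=0 clk=0 r=1 x=1 y=1 v=0 q=0 z=0
t14.Δ1 u=0 clk=1 r=1 x=1 y=1 v=0 q=0 z=0
t14.Δ2 u=1 clk=1 r=1 x=1 y=1 v=0 q=0 z=0
t14.Δ3 u=1 clk=1 r=1 x=1 y=1 v=1 q=0 z=0
t14.Δ4 u=1 clk=1 r=1 x=1 y=1 v=1 q=1 z=0
t15.Δ0 u=1 clk=1 r=1 x=1 y=1 v=1 q=1 z=0
t15.Δ1 u=1 clk=0 r=1 x=1 y=1 v=1 q=1 z=0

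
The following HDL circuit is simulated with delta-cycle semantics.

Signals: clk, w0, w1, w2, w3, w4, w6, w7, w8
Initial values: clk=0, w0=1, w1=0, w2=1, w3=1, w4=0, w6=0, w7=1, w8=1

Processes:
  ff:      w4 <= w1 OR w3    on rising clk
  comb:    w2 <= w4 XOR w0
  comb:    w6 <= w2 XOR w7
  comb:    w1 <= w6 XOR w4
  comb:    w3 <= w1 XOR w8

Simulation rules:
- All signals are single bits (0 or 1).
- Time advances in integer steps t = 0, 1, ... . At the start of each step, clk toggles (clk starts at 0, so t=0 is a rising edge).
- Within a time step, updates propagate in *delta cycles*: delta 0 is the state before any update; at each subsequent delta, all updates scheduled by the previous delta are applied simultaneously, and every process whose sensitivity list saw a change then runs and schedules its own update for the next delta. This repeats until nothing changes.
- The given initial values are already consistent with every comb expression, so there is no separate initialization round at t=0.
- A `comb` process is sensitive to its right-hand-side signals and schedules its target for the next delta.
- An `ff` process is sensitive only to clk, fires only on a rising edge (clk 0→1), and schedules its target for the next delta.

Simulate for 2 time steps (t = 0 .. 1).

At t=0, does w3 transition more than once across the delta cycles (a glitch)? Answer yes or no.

[bits: w3,w6,w7,w8,w2,w4,clk,w1,w0]
t=0: Δ0=101110001 Δ1=101110101 Δ2=101111101 Δ3=101101111 Δ4=011101111 Δ5=011101101 Δ6=111101101 | 6Δ
t=1: Δ0=111101101 Δ1=111101001 | 1Δ

yes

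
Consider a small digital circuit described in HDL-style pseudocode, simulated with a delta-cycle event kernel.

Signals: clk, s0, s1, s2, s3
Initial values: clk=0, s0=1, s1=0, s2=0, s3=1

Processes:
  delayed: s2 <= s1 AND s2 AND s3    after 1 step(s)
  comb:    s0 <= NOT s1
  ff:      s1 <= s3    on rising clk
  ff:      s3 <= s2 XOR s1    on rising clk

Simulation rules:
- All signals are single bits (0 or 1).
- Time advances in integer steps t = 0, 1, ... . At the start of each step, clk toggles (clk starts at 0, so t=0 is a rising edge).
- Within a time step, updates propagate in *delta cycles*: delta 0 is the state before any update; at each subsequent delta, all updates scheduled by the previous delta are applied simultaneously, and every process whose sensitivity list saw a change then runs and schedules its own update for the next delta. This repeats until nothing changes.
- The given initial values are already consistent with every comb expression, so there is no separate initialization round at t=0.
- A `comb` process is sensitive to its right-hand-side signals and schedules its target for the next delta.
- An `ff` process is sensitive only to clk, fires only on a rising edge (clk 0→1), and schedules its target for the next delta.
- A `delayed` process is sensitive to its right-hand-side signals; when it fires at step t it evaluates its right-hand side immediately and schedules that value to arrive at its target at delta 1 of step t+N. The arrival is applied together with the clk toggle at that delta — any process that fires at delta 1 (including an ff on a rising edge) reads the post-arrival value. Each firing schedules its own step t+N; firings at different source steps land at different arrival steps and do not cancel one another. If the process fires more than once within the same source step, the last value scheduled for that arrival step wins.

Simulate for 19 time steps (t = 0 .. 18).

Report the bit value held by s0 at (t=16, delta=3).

t0.Δ0 s1=0 clk=0 s3=1 s2=0 s0=1
t0.Δ1 s1=0 clk=1 s3=1 s2=0 s0=1
t0.Δ2 s1=1 clk=1 s3=0 s2=0 s0=1
t0.Δ3 s1=1 clk=1 s3=0 s2=0 s0=0
t1.Δ0 s1=1 clk=1 s3=0 s2=0 s0=0
t1.Δ1 s1=1 clk=0 s3=0 s2=0 s0=0
t2.Δ0 s1=1 clk=0 s3=0 s2=0 s0=0
t2.Δ1 s1=1 clk=1 s3=0 s2=0 s0=0
t2.Δ2 s1=0 clk=1 s3=1 s2=0 s0=0
t2.Δ3 s1=0 clk=1 s3=1 s2=0 s0=1
t3.Δ0 s1=0 clk=1 s3=1 s2=0 s0=1
t3.Δ1 s1=0 clk=0 s3=1 s2=0 s0=1
t4.Δ0 s1=0 clk=0 s3=1 s2=0 s0=1
t4.Δ1 s1=0 clk=1 s3=1 s2=0 s0=1
t4.Δ2 s1=1 clk=1 s3=0 s2=0 s0=1
t4.Δ3 s1=1 clk=1 s3=0 s2=0 s0=0
t5.Δ0 s1=1 clk=1 s3=0 s2=0 s0=0
t5.Δ1 s1=1 clk=0 s3=0 s2=0 s0=0
t6.Δ0 s1=1 clk=0 s3=0 s2=0 s0=0
t6.Δ1 s1=1 clk=1 s3=0 s2=0 s0=0
t6.Δ2 s1=0 clk=1 s3=1 s2=0 s0=0
t6.Δ3 s1=0 clk=1 s3=1 s2=0 s0=1
t7.Δ0 s1=0 clk=1 s3=1 s2=0 s0=1
t7.Δ1 s1=0 clk=0 s3=1 s2=0 s0=1
t8.Δ0 s1=0 clk=0 s3=1 s2=0 s0=1
t8.Δ1 s1=0 clk=1 s3=1 s2=0 s0=1
t8.Δ2 s1=1 clk=1 s3=0 s2=0 s0=1
t8.Δ3 s1=1 clk=1 s3=0 s2=0 s0=0
t9.Δ0 s1=1 clk=1 s3=0 s2=0 s0=0
t9.Δ1 s1=1 clk=0 s3=0 s2=0 s0=0
t10.Δ0 s1=1 clk=0 s3=0 s2=0 s0=0
t10.Δ1 s1=1 clk=1 s3=0 s2=0 s0=0
t10.Δ2 s1=0 clk=1 s3=1 s2=0 s0=0
t10.Δ3 s1=0 clk=1 s3=1 s2=0 s0=1
t11.Δ0 s1=0 clk=1 s3=1 s2=0 s0=1
t11.Δ1 s1=0 clk=0 s3=1 s2=0 s0=1
t12.Δ0 s1=0 clk=0 s3=1 s2=0 s0=1
t12.Δ1 s1=0 clk=1 s3=1 s2=0 s0=1
t12.Δ2 s1=1 clk=1 s3=0 s2=0 s0=1
t12.Δ3 s1=1 clk=1 s3=0 s2=0 s0=0
t13.Δ0 s1=1 clk=1 s3=0 s2=0 s0=0
t13.Δ1 s1=1 clk=0 s3=0 s2=0 s0=0
t14.Δ0 s1=1 clk=0 s3=0 s2=0 s0=0
t14.Δ1 s1=1 clk=1 s3=0 s2=0 s0=0
t14.Δ2 s1=0 clk=1 s3=1 s2=0 s0=0
t14.Δ3 s1=0 clk=1 s3=1 s2=0 s0=1
t15.Δ0 s1=0 clk=1 s3=1 s2=0 s0=1
t15.Δ1 s1=0 clk=0 s3=1 s2=0 s0=1
t16.Δ0 s1=0 clk=0 s3=1 s2=0 s0=1
t16.Δ1 s1=0 clk=1 s3=1 s2=0 s0=1
t16.Δ2 s1=1 clk=1 s3=0 s2=0 s0=1
t16.Δ3 s1=1 clk=1 s3=0 s2=0 s0=0
t17.Δ0 s1=1 clk=1 s3=0 s2=0 s0=0
t17.Δ1 s1=1 clk=0 s3=0 s2=0 s0=0
t18.Δ0 s1=1 clk=0 s3=0 s2=0 s0=0
t18.Δ1 s1=1 clk=1 s3=0 s2=0 s0=0
t18.Δ2 s1=0 clk=1 s3=1 s2=0 s0=0
t18.Δ3 s1=0 clk=1 s3=1 s2=0 s0=1

0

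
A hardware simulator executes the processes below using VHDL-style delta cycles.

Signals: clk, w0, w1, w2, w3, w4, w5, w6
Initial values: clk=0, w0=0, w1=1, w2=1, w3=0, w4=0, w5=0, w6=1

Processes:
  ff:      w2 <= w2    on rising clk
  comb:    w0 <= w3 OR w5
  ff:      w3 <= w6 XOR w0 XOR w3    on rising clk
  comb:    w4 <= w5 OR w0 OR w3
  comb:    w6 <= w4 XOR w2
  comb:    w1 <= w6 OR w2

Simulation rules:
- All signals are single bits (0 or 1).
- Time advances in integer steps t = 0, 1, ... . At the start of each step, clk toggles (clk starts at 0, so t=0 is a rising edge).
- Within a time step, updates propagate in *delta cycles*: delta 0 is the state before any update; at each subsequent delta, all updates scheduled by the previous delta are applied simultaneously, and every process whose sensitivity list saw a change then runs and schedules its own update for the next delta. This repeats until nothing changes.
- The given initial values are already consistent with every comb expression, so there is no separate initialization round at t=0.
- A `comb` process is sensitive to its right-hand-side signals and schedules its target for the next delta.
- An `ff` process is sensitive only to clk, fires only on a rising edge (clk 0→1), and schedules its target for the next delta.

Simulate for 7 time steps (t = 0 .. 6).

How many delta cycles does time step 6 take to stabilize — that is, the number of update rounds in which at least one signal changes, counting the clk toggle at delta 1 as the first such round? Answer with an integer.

5

t=0 Δ0: w4=0 w6=1 w3=0 w5=0 w2=1 clk=0 w0=0 w1=1
  Δ1: clk:0→1
  Δ2: w3:0→1
  Δ3: w4:0→1, w0:0→1
  Δ4: w6:1→0
  (4Δ to stable)
t=1 Δ0: w4=1 w6=0 w3=1 w5=0 w2=1 clk=1 w0=1 w1=1
  Δ1: clk:1→0
  (1Δ to stable)
t=2 Δ0: w4=1 w6=0 w3=1 w5=0 w2=1 clk=0 w0=1 w1=1
  Δ1: clk:0→1
  Δ2: w3:1→0
  Δ3: w0:1→0
  Δ4: w4:1→0
  Δ5: w6:0→1
  (5Δ to stable)
t=3 Δ0: w4=0 w6=1 w3=0 w5=0 w2=1 clk=1 w0=0 w1=1
  Δ1: clk:1→0
  (1Δ to stable)
t=4 Δ0: w4=0 w6=1 w3=0 w5=0 w2=1 clk=0 w0=0 w1=1
  Δ1: clk:0→1
  Δ2: w3:0→1
  Δ3: w4:0→1, w0:0→1
  Δ4: w6:1→0
  (4Δ to stable)
t=5 Δ0: w4=1 w6=0 w3=1 w5=0 w2=1 clk=1 w0=1 w1=1
  Δ1: clk:1→0
  (1Δ to stable)
t=6 Δ0: w4=1 w6=0 w3=1 w5=0 w2=1 clk=0 w0=1 w1=1
  Δ1: clk:0→1
  Δ2: w3:1→0
  Δ3: w0:1→0
  Δ4: w4:1→0
  Δ5: w6:0→1
  (5Δ to stable)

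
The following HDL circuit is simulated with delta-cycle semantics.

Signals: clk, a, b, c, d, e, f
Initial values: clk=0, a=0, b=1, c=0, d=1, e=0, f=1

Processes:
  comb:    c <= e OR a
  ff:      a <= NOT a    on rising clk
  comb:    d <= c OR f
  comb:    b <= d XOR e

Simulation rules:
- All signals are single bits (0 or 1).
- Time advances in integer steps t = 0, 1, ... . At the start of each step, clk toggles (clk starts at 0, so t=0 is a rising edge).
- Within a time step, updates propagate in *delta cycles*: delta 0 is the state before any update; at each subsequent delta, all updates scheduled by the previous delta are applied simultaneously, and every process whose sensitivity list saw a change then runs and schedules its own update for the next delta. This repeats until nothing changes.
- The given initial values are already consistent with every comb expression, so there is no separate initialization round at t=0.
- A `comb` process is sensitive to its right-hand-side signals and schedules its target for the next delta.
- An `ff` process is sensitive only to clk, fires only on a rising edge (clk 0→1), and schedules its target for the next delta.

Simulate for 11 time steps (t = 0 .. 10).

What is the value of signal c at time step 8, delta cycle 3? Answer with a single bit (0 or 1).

[bits: clk,e,f,d,b,c,a]
t=0: Δ0=0011100 Δ1=1011100 Δ2=1011101 Δ3=1011111 | 3Δ
t=1: Δ0=1011111 Δ1=0011111 | 1Δ
t=2: Δ0=0011111 Δ1=1011111 Δ2=1011110 Δ3=1011100 | 3Δ
t=3: Δ0=1011100 Δ1=0011100 | 1Δ
t=4: Δ0=0011100 Δ1=1011100 Δ2=1011101 Δ3=1011111 | 3Δ
t=5: Δ0=1011111 Δ1=0011111 | 1Δ
t=6: Δ0=0011111 Δ1=1011111 Δ2=1011110 Δ3=1011100 | 3Δ
t=7: Δ0=1011100 Δ1=0011100 | 1Δ
t=8: Δ0=0011100 Δ1=1011100 Δ2=1011101 Δ3=1011111 | 3Δ
t=9: Δ0=1011111 Δ1=0011111 | 1Δ
t=10: Δ0=0011111 Δ1=1011111 Δ2=1011110 Δ3=1011100 | 3Δ

1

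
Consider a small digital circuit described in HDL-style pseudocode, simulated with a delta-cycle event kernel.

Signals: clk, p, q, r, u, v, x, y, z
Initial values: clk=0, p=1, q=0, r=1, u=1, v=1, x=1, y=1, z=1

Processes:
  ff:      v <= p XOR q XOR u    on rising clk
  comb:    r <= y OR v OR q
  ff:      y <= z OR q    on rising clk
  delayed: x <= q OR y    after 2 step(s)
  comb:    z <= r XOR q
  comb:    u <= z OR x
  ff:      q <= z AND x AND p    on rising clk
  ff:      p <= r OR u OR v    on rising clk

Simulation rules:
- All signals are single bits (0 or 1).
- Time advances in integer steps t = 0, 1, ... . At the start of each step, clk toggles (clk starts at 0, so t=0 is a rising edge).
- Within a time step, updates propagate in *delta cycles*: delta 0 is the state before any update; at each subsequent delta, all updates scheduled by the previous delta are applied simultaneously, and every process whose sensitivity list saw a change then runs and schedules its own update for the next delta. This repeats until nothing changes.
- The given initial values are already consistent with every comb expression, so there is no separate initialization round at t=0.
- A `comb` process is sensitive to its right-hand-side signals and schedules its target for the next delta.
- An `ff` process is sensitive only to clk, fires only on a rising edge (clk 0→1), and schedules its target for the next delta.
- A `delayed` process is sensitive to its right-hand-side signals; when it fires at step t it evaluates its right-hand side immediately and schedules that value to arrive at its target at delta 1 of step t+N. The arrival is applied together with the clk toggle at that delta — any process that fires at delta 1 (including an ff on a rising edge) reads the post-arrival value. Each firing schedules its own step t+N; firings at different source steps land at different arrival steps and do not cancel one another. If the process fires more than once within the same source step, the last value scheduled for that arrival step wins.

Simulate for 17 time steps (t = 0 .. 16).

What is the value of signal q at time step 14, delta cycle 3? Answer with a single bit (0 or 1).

[bits: z,v,u,x,r,p,y,clk,q]
t=0: Δ0=111111100 Δ1=111111110 Δ2=101111111 Δ3=001111111 | 3Δ
t=1: Δ0=001111111 Δ1=001111101 | 1Δ
t=2: Δ0=001111101 Δ1=001111111 Δ2=011111110 Δ3=111111110 | 3Δ
t=3: Δ0=111111110 Δ1=111111100 | 1Δ
t=4: Δ0=111111100 Δ1=111111110 Δ2=101111111 Δ3=001111111 | 3Δ
t=5: Δ0=001111111 Δ1=001111101 | 1Δ
t=6: Δ0=001111101 Δ1=001111111 Δ2=011111110 Δ3=111111110 | 3Δ
t=7: Δ0=111111110 Δ1=111111100 | 1Δ
t=8: Δ0=111111100 Δ1=111111110 Δ2=101111111 Δ3=001111111 | 3Δ
t=9: Δ0=001111111 Δ1=001111101 | 1Δ
t=10: Δ0=001111101 Δ1=001111111 Δ2=011111110 Δ3=111111110 | 3Δ
t=11: Δ0=111111110 Δ1=111111100 | 1Δ
t=12: Δ0=111111100 Δ1=111111110 Δ2=101111111 Δ3=001111111 | 3Δ
t=13: Δ0=001111111 Δ1=001111101 | 1Δ
t=14: Δ0=001111101 Δ1=001111111 Δ2=011111110 Δ3=111111110 | 3Δ
t=15: Δ0=111111110 Δ1=111111100 | 1Δ
t=16: Δ0=111111100 Δ1=111111110 Δ2=101111111 Δ3=001111111 | 3Δ

0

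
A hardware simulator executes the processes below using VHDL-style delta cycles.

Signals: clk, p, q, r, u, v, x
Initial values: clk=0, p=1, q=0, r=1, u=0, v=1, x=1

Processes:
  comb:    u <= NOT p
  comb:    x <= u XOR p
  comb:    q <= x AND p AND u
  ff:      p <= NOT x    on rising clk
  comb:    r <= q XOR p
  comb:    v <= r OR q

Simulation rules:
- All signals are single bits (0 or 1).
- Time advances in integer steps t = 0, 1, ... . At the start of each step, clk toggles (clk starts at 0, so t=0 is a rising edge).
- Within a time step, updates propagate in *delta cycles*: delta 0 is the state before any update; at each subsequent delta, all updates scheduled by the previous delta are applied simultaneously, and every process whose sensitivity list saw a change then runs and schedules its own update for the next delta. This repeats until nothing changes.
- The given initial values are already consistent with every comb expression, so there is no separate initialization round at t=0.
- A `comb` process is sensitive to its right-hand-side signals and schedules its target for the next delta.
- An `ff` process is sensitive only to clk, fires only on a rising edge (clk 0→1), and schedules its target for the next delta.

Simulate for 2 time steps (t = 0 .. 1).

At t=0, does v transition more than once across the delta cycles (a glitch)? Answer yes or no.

t=0 Δ0: u=0 r=1 q=0 x=1 v=1 p=1 clk=0
  Δ1: clk:0→1
  Δ2: p:1→0
  Δ3: u:0→1, r:1→0, x:1→0
  Δ4: x:0→1, v:1→0
  (4Δ to stable)
t=1 Δ0: u=1 r=0 q=0 x=1 v=0 p=0 clk=1
  Δ1: clk:1→0
  (1Δ to stable)

no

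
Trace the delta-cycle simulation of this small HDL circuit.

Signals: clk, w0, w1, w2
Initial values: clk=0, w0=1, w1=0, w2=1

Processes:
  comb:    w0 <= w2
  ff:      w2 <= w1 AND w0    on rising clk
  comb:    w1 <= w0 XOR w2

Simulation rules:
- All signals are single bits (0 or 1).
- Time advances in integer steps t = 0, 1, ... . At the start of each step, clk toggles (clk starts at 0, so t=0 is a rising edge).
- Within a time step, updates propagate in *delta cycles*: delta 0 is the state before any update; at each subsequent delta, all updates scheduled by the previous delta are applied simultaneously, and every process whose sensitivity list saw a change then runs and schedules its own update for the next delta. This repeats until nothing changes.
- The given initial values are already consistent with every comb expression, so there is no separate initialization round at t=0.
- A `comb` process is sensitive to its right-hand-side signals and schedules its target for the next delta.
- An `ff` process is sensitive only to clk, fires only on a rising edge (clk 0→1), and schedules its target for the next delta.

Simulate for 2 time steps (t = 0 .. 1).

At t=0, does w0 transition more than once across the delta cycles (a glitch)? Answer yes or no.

no

t=0 Δ0: w0=1 clk=0 w2=1 w1=0
  Δ1: clk:0→1
  Δ2: w2:1→0
  Δ3: w0:1→0, w1:0→1
  Δ4: w1:1→0
  (4Δ to stable)
t=1 Δ0: w0=0 clk=1 w2=0 w1=0
  Δ1: clk:1→0
  (1Δ to stable)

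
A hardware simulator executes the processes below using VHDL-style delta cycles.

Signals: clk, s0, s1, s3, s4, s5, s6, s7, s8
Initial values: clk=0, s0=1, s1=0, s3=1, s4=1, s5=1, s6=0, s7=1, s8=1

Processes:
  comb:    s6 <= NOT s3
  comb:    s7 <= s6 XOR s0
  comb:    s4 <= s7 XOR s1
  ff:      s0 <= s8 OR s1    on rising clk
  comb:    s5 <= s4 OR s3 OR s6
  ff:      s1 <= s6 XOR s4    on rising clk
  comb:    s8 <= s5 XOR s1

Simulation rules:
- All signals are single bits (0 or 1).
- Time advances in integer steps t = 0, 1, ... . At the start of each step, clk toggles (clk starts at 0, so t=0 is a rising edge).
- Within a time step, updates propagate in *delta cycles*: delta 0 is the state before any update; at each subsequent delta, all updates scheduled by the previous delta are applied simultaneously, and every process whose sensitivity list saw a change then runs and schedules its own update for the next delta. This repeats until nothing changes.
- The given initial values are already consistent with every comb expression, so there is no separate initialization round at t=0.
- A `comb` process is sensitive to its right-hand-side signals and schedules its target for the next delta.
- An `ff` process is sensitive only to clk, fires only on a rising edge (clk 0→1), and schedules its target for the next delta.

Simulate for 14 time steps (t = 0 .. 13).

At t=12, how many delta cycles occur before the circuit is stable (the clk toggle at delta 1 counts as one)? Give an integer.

3

[bits: s3,s4,s6,s1,s8,s5,s7,clk,s0]
t=0: Δ0=110011101 Δ1=110011111 Δ2=110111111 Δ3=100101111 | 3Δ
t=1: Δ0=100101111 Δ1=100101101 | 1Δ
t=2: Δ0=100101101 Δ1=100101111 Δ2=100001111 Δ3=110011111 | 3Δ
t=3: Δ0=110011111 Δ1=110011101 | 1Δ
t=4: Δ0=110011101 Δ1=110011111 Δ2=110111111 Δ3=100101111 | 3Δ
t=5: Δ0=100101111 Δ1=100101101 | 1Δ
t=6: Δ0=100101101 Δ1=100101111 Δ2=100001111 Δ3=110011111 | 3Δ
t=7: Δ0=110011111 Δ1=110011101 | 1Δ
t=8: Δ0=110011101 Δ1=110011111 Δ2=110111111 Δ3=100101111 | 3Δ
t=9: Δ0=100101111 Δ1=100101101 | 1Δ
t=10: Δ0=100101101 Δ1=100101111 Δ2=100001111 Δ3=110011111 | 3Δ
t=11: Δ0=110011111 Δ1=110011101 | 1Δ
t=12: Δ0=110011101 Δ1=110011111 Δ2=110111111 Δ3=100101111 | 3Δ
t=13: Δ0=100101111 Δ1=100101101 | 1Δ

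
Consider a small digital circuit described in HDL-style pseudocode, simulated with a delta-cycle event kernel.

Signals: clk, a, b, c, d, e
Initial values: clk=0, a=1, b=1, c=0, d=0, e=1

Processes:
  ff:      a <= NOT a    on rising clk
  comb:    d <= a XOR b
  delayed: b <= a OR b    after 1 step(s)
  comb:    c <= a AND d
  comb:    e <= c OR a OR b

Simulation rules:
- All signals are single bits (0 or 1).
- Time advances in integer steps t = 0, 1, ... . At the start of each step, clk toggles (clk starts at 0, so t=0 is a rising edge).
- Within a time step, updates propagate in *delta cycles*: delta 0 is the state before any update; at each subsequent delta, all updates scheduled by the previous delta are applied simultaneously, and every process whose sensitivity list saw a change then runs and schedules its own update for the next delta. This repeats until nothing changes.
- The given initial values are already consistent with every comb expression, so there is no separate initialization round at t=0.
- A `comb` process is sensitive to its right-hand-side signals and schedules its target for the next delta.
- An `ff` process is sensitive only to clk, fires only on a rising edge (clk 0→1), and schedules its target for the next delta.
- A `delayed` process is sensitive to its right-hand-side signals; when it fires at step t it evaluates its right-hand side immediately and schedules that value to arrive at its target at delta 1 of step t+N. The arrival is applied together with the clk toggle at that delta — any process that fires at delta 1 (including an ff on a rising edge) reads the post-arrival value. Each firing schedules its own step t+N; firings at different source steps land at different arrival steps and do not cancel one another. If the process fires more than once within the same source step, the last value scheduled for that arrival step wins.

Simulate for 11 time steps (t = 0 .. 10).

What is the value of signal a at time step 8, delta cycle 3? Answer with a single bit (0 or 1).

t=0 Δ0: clk=0 c=0 b=1 d=0 e=1 a=1
  Δ1: clk:0→1
  Δ2: a:1→0
  Δ3: d:0→1
  (3Δ to stable)
t=1 Δ0: clk=1 c=0 b=1 d=1 e=1 a=0
  Δ1: clk:1→0
  (1Δ to stable)
t=2 Δ0: clk=0 c=0 b=1 d=1 e=1 a=0
  Δ1: clk:0→1
  Δ2: a:0→1
  Δ3: c:0→1, d:1→0
  Δ4: c:1→0
  (4Δ to stable)
t=3 Δ0: clk=1 c=0 b=1 d=0 e=1 a=1
  Δ1: clk:1→0
  (1Δ to stable)
t=4 Δ0: clk=0 c=0 b=1 d=0 e=1 a=1
  Δ1: clk:0→1
  Δ2: a:1→0
  Δ3: d:0→1
  (3Δ to stable)
t=5 Δ0: clk=1 c=0 b=1 d=1 e=1 a=0
  Δ1: clk:1→0
  (1Δ to stable)
t=6 Δ0: clk=0 c=0 b=1 d=1 e=1 a=0
  Δ1: clk:0→1
  Δ2: a:0→1
  Δ3: c:0→1, d:1→0
  Δ4: c:1→0
  (4Δ to stable)
t=7 Δ0: clk=1 c=0 b=1 d=0 e=1 a=1
  Δ1: clk:1→0
  (1Δ to stable)
t=8 Δ0: clk=0 c=0 b=1 d=0 e=1 a=1
  Δ1: clk:0→1
  Δ2: a:1→0
  Δ3: d:0→1
  (3Δ to stable)
t=9 Δ0: clk=1 c=0 b=1 d=1 e=1 a=0
  Δ1: clk:1→0
  (1Δ to stable)
t=10 Δ0: clk=0 c=0 b=1 d=1 e=1 a=0
  Δ1: clk:0→1
  Δ2: a:0→1
  Δ3: c:0→1, d:1→0
  Δ4: c:1→0
  (4Δ to stable)

0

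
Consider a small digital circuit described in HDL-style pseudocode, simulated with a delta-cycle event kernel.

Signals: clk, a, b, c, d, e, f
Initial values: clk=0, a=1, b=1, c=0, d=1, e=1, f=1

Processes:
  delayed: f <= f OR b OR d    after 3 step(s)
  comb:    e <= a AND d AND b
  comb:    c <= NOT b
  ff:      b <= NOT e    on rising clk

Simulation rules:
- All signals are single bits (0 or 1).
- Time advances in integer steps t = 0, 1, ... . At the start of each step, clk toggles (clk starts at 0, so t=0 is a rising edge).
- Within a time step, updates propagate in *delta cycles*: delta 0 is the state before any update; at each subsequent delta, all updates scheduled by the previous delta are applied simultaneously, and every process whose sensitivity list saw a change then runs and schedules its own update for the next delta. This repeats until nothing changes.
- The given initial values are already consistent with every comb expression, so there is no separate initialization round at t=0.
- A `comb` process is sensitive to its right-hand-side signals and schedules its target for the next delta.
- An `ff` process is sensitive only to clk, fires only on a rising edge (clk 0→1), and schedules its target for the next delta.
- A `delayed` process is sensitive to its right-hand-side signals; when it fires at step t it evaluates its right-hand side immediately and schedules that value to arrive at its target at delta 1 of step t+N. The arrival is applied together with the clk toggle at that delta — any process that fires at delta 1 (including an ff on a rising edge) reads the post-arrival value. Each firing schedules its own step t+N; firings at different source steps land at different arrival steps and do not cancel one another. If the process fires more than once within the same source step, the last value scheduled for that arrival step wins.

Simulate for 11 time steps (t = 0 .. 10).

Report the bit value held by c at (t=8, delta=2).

t0.Δ0 e=1 f=1 d=1 clk=0 c=0 b=1 a=1
t0.Δ1 e=1 f=1 d=1 clk=1 c=0 b=1 a=1
t0.Δ2 e=1 f=1 d=1 clk=1 c=0 b=0 a=1
t0.Δ3 e=0 f=1 d=1 clk=1 c=1 b=0 a=1
t1.Δ0 e=0 f=1 d=1 clk=1 c=1 b=0 a=1
t1.Δ1 e=0 f=1 d=1 clk=0 c=1 b=0 a=1
t2.Δ0 e=0 f=1 d=1 clk=0 c=1 b=0 a=1
t2.Δ1 e=0 f=1 d=1 clk=1 c=1 b=0 a=1
t2.Δ2 e=0 f=1 d=1 clk=1 c=1 b=1 a=1
t2.Δ3 e=1 f=1 d=1 clk=1 c=0 b=1 a=1
t3.Δ0 e=1 f=1 d=1 clk=1 c=0 b=1 a=1
t3.Δ1 e=1 f=1 d=1 clk=0 c=0 b=1 a=1
t4.Δ0 e=1 f=1 d=1 clk=0 c=0 b=1 a=1
t4.Δ1 e=1 f=1 d=1 clk=1 c=0 b=1 a=1
t4.Δ2 e=1 f=1 d=1 clk=1 c=0 b=0 a=1
t4.Δ3 e=0 f=1 d=1 clk=1 c=1 b=0 a=1
t5.Δ0 e=0 f=1 d=1 clk=1 c=1 b=0 a=1
t5.Δ1 e=0 f=1 d=1 clk=0 c=1 b=0 a=1
t6.Δ0 e=0 f=1 d=1 clk=0 c=1 b=0 a=1
t6.Δ1 e=0 f=1 d=1 clk=1 c=1 b=0 a=1
t6.Δ2 e=0 f=1 d=1 clk=1 c=1 b=1 a=1
t6.Δ3 e=1 f=1 d=1 clk=1 c=0 b=1 a=1
t7.Δ0 e=1 f=1 d=1 clk=1 c=0 b=1 a=1
t7.Δ1 e=1 f=1 d=1 clk=0 c=0 b=1 a=1
t8.Δ0 e=1 f=1 d=1 clk=0 c=0 b=1 a=1
t8.Δ1 e=1 f=1 d=1 clk=1 c=0 b=1 a=1
t8.Δ2 e=1 f=1 d=1 clk=1 c=0 b=0 a=1
t8.Δ3 e=0 f=1 d=1 clk=1 c=1 b=0 a=1
t9.Δ0 e=0 f=1 d=1 clk=1 c=1 b=0 a=1
t9.Δ1 e=0 f=1 d=1 clk=0 c=1 b=0 a=1
t10.Δ0 e=0 f=1 d=1 clk=0 c=1 b=0 a=1
t10.Δ1 e=0 f=1 d=1 clk=1 c=1 b=0 a=1
t10.Δ2 e=0 f=1 d=1 clk=1 c=1 b=1 a=1
t10.Δ3 e=1 f=1 d=1 clk=1 c=0 b=1 a=1

0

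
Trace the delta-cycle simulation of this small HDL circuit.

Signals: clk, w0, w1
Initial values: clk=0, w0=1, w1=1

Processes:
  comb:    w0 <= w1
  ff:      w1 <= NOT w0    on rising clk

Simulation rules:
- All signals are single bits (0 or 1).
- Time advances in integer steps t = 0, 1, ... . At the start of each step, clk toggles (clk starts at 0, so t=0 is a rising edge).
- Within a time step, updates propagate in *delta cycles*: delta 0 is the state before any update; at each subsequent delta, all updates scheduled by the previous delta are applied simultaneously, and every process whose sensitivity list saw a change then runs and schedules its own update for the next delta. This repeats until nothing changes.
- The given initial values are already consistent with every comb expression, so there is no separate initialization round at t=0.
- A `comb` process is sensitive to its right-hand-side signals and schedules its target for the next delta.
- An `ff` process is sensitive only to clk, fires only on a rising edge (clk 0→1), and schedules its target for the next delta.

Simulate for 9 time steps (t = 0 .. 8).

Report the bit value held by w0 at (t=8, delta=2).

1

[bits: w0,w1,clk]
t=0: Δ0=110 Δ1=111 Δ2=101 Δ3=001 | 3Δ
t=1: Δ0=001 Δ1=000 | 1Δ
t=2: Δ0=000 Δ1=001 Δ2=011 Δ3=111 | 3Δ
t=3: Δ0=111 Δ1=110 | 1Δ
t=4: Δ0=110 Δ1=111 Δ2=101 Δ3=001 | 3Δ
t=5: Δ0=001 Δ1=000 | 1Δ
t=6: Δ0=000 Δ1=001 Δ2=011 Δ3=111 | 3Δ
t=7: Δ0=111 Δ1=110 | 1Δ
t=8: Δ0=110 Δ1=111 Δ2=101 Δ3=001 | 3Δ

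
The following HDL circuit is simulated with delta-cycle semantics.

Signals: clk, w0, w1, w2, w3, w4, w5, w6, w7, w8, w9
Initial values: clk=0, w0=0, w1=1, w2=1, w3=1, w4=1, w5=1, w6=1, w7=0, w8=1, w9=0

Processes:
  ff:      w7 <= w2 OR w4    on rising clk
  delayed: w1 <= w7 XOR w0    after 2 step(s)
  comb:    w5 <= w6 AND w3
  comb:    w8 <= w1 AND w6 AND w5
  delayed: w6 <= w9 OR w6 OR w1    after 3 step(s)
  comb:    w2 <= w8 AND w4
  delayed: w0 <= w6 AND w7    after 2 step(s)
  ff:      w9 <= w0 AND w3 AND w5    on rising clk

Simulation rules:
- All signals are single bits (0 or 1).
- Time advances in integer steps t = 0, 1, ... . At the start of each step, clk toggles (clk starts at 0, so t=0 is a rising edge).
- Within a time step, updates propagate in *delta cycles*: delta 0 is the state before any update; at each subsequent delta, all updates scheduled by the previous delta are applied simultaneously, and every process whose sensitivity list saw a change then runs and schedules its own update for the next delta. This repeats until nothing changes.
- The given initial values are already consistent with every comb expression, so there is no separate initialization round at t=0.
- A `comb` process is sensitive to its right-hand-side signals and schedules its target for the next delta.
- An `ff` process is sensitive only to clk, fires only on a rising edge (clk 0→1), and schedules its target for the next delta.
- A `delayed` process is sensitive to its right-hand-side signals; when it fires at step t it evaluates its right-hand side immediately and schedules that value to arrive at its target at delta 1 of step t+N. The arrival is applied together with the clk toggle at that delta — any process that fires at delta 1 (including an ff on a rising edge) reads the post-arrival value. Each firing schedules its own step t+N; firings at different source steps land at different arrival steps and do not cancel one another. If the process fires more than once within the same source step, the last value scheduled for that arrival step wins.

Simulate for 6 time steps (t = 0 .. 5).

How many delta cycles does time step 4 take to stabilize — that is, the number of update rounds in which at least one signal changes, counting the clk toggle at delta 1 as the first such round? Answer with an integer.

3

t=0 Δ0: w3=1 w0=0 w8=1 w6=1 w9=0 w4=1 w7=0 w5=1 w2=1 w1=1 clk=0
  Δ1: clk:0→1
  Δ2: w7:0→1
  (2Δ to stable)
t=1 Δ0: w3=1 w0=0 w8=1 w6=1 w9=0 w4=1 w7=1 w5=1 w2=1 w1=1 clk=1
  Δ1: clk:1→0
  (1Δ to stable)
t=2 Δ0: w3=1 w0=0 w8=1 w6=1 w9=0 w4=1 w7=1 w5=1 w2=1 w1=1 clk=0
  Δ1: w0:0→1, clk:0→1
  Δ2: w9:0→1
  (2Δ to stable)
t=3 Δ0: w3=1 w0=1 w8=1 w6=1 w9=1 w4=1 w7=1 w5=1 w2=1 w1=1 clk=1
  Δ1: clk:1→0
  (1Δ to stable)
t=4 Δ0: w3=1 w0=1 w8=1 w6=1 w9=1 w4=1 w7=1 w5=1 w2=1 w1=1 clk=0
  Δ1: w1:1→0, clk:0→1
  Δ2: w8:1→0
  Δ3: w2:1→0
  (3Δ to stable)
t=5 Δ0: w3=1 w0=1 w8=0 w6=1 w9=1 w4=1 w7=1 w5=1 w2=0 w1=0 clk=1
  Δ1: clk:1→0
  (1Δ to stable)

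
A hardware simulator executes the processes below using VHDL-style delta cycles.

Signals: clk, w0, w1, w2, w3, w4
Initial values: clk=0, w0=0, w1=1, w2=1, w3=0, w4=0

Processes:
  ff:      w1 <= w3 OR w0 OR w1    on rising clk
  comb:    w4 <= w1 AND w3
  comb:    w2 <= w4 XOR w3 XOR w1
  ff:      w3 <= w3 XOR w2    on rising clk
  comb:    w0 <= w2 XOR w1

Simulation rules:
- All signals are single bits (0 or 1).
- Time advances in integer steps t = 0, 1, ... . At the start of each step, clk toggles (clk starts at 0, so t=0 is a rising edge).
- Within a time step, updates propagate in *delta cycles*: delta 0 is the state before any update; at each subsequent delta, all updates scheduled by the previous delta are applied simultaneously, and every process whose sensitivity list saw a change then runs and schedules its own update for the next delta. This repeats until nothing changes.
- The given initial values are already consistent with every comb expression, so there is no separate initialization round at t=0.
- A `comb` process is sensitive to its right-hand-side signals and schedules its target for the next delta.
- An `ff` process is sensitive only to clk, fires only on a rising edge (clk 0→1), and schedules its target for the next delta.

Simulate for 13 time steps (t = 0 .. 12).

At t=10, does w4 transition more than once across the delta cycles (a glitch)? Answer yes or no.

[bits: w3,w4,clk,w0,w2,w1]
t=0: Δ0=000011 Δ1=001011 Δ2=101011 Δ3=111001 Δ4=111111 Δ5=111011 | 5Δ
t=1: Δ0=111011 Δ1=110011 | 1Δ
t=2: Δ0=110011 Δ1=111011 Δ2=011011 Δ3=001001 Δ4=001111 Δ5=001011 | 5Δ
t=3: Δ0=001011 Δ1=000011 | 1Δ
t=4: Δ0=000011 Δ1=001011 Δ2=101011 Δ3=111001 Δ4=111111 Δ5=111011 | 5Δ
t=5: Δ0=111011 Δ1=110011 | 1Δ
t=6: Δ0=110011 Δ1=111011 Δ2=011011 Δ3=001001 Δ4=001111 Δ5=001011 | 5Δ
t=7: Δ0=001011 Δ1=000011 | 1Δ
t=8: Δ0=000011 Δ1=001011 Δ2=101011 Δ3=111001 Δ4=111111 Δ5=111011 | 5Δ
t=9: Δ0=111011 Δ1=110011 | 1Δ
t=10: Δ0=110011 Δ1=111011 Δ2=011011 Δ3=001001 Δ4=001111 Δ5=001011 | 5Δ
t=11: Δ0=001011 Δ1=000011 | 1Δ
t=12: Δ0=000011 Δ1=001011 Δ2=101011 Δ3=111001 Δ4=111111 Δ5=111011 | 5Δ

no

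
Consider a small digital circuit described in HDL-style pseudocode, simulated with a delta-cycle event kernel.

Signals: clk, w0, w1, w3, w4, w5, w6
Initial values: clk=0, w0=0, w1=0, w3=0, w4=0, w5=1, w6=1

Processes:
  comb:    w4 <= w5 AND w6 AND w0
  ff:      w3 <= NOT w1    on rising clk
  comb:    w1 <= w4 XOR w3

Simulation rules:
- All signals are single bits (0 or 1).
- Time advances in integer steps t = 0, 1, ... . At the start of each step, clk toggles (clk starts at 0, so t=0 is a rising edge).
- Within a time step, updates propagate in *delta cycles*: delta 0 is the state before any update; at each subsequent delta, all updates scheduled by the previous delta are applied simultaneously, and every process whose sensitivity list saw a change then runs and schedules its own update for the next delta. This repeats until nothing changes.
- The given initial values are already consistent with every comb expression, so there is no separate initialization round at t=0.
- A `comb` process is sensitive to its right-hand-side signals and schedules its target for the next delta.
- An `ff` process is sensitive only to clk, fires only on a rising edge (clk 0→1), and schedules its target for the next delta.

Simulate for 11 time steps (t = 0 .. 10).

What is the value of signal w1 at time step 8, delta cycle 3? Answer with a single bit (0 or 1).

1

t0.Δ0 w4=0 clk=0 w3=0 w5=1 w1=0 w6=1 w0=0
t0.Δ1 w4=0 clk=1 w3=0 w5=1 w1=0 w6=1 w0=0
t0.Δ2 w4=0 clk=1 w3=1 w5=1 w1=0 w6=1 w0=0
t0.Δ3 w4=0 clk=1 w3=1 w5=1 w1=1 w6=1 w0=0
t1.Δ0 w4=0 clk=1 w3=1 w5=1 w1=1 w6=1 w0=0
t1.Δ1 w4=0 clk=0 w3=1 w5=1 w1=1 w6=1 w0=0
t2.Δ0 w4=0 clk=0 w3=1 w5=1 w1=1 w6=1 w0=0
t2.Δ1 w4=0 clk=1 w3=1 w5=1 w1=1 w6=1 w0=0
t2.Δ2 w4=0 clk=1 w3=0 w5=1 w1=1 w6=1 w0=0
t2.Δ3 w4=0 clk=1 w3=0 w5=1 w1=0 w6=1 w0=0
t3.Δ0 w4=0 clk=1 w3=0 w5=1 w1=0 w6=1 w0=0
t3.Δ1 w4=0 clk=0 w3=0 w5=1 w1=0 w6=1 w0=0
t4.Δ0 w4=0 clk=0 w3=0 w5=1 w1=0 w6=1 w0=0
t4.Δ1 w4=0 clk=1 w3=0 w5=1 w1=0 w6=1 w0=0
t4.Δ2 w4=0 clk=1 w3=1 w5=1 w1=0 w6=1 w0=0
t4.Δ3 w4=0 clk=1 w3=1 w5=1 w1=1 w6=1 w0=0
t5.Δ0 w4=0 clk=1 w3=1 w5=1 w1=1 w6=1 w0=0
t5.Δ1 w4=0 clk=0 w3=1 w5=1 w1=1 w6=1 w0=0
t6.Δ0 w4=0 clk=0 w3=1 w5=1 w1=1 w6=1 w0=0
t6.Δ1 w4=0 clk=1 w3=1 w5=1 w1=1 w6=1 w0=0
t6.Δ2 w4=0 clk=1 w3=0 w5=1 w1=1 w6=1 w0=0
t6.Δ3 w4=0 clk=1 w3=0 w5=1 w1=0 w6=1 w0=0
t7.Δ0 w4=0 clk=1 w3=0 w5=1 w1=0 w6=1 w0=0
t7.Δ1 w4=0 clk=0 w3=0 w5=1 w1=0 w6=1 w0=0
t8.Δ0 w4=0 clk=0 w3=0 w5=1 w1=0 w6=1 w0=0
t8.Δ1 w4=0 clk=1 w3=0 w5=1 w1=0 w6=1 w0=0
t8.Δ2 w4=0 clk=1 w3=1 w5=1 w1=0 w6=1 w0=0
t8.Δ3 w4=0 clk=1 w3=1 w5=1 w1=1 w6=1 w0=0
t9.Δ0 w4=0 clk=1 w3=1 w5=1 w1=1 w6=1 w0=0
t9.Δ1 w4=0 clk=0 w3=1 w5=1 w1=1 w6=1 w0=0
t10.Δ0 w4=0 clk=0 w3=1 w5=1 w1=1 w6=1 w0=0
t10.Δ1 w4=0 clk=1 w3=1 w5=1 w1=1 w6=1 w0=0
t10.Δ2 w4=0 clk=1 w3=0 w5=1 w1=1 w6=1 w0=0
t10.Δ3 w4=0 clk=1 w3=0 w5=1 w1=0 w6=1 w0=0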